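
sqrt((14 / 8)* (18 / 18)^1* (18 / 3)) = sqrt(42) / 2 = 3.24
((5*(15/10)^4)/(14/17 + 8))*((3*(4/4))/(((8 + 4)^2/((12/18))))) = 0.04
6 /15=2 /5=0.40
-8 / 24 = -1 / 3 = -0.33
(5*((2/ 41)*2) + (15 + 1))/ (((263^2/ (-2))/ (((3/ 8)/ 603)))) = -0.00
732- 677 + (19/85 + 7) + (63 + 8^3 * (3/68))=12564/85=147.81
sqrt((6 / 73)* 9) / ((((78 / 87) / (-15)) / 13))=-1305* sqrt(438) / 146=-187.07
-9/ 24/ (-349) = 3/ 2792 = 0.00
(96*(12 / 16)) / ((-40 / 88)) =-792 / 5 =-158.40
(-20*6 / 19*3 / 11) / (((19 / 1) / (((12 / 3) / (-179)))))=1440 / 710809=0.00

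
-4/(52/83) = -83/13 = -6.38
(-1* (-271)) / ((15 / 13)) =3523 / 15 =234.87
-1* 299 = -299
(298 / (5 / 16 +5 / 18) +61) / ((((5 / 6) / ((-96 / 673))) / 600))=-664892928 / 11441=-58114.93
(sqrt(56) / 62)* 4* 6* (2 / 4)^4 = 3* sqrt(14) / 62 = 0.18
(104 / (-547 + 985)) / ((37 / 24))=416 / 2701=0.15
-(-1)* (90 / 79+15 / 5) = 327 / 79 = 4.14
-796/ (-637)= 796/ 637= 1.25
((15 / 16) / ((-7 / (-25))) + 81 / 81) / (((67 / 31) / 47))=709559 / 7504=94.56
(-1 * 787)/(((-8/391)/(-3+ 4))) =307717/8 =38464.62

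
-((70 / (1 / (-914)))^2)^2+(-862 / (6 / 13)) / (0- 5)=-251343814625282394397 / 15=-16756254308352159626.47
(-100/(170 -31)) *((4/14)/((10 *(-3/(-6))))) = -40/973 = -0.04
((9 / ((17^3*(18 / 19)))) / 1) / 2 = 19 / 19652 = 0.00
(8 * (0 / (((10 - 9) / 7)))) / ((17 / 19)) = 0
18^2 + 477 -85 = 716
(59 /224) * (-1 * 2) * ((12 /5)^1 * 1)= -177 /140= -1.26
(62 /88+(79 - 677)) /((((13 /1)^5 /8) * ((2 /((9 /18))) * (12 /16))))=-0.00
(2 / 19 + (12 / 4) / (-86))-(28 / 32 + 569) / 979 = -3274363 / 6398744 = -0.51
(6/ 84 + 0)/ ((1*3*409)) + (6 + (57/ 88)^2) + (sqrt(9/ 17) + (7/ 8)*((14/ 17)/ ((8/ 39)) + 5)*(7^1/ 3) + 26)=3*sqrt(17)/ 17 + 19156222289/ 376908224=51.55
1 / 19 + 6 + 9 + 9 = 457 / 19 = 24.05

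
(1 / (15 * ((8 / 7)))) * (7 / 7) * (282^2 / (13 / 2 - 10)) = -6627 / 5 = -1325.40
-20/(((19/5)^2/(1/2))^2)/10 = -625/260642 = -0.00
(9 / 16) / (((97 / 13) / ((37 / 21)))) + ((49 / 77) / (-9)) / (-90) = 0.13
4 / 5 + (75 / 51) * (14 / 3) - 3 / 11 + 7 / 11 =22514 / 2805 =8.03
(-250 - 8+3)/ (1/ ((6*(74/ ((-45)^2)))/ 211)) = -2516/ 9495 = -0.26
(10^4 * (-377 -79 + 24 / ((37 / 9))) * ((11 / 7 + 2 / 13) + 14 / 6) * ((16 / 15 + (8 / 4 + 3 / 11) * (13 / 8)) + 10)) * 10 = -299629836320000 / 111111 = -2696671223.55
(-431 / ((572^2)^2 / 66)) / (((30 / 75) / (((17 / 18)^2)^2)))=-179987755 / 340533777272832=-0.00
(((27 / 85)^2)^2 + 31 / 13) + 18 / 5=4068117358 / 678608125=5.99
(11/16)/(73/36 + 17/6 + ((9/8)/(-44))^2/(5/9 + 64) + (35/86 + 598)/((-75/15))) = -0.01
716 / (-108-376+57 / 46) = -32936 / 22207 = -1.48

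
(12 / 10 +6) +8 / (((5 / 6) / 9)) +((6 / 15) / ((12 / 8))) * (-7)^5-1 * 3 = -65869 / 15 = -4391.27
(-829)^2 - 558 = 686683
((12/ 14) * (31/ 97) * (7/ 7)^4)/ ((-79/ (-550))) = 102300/ 53641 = 1.91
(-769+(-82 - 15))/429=-866/429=-2.02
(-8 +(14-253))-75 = -322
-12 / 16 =-3 / 4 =-0.75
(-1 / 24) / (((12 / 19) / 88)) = -209 / 36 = -5.81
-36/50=-18/25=-0.72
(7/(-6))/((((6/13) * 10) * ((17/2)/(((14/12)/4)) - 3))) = -637/65880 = -0.01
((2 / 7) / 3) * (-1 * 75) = -50 / 7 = -7.14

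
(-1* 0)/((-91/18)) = 0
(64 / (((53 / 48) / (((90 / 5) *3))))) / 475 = 165888 / 25175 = 6.59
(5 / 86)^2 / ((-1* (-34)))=25 / 251464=0.00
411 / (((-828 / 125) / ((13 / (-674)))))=222625 / 186024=1.20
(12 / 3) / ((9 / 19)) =8.44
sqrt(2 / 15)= sqrt(30) / 15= 0.37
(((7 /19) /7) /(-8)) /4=-1 /608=-0.00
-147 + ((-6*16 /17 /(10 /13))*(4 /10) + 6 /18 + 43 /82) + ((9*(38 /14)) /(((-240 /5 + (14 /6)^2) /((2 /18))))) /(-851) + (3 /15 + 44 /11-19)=-39090645985663 /238534066050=-163.88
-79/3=-26.33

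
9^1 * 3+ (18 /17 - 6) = 375 /17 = 22.06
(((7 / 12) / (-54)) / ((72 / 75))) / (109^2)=-175 / 184773312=-0.00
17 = 17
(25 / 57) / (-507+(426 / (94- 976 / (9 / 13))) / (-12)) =-592100 / 684407493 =-0.00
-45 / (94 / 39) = -1755 / 94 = -18.67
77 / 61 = 1.26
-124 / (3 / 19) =-2356 / 3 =-785.33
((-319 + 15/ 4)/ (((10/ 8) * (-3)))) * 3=1261/ 5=252.20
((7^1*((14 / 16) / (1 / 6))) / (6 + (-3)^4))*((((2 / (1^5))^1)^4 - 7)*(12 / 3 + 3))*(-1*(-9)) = 27783 / 116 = 239.51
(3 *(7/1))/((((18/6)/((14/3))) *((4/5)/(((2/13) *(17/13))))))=8.21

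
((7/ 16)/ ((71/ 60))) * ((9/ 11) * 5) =4725/ 3124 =1.51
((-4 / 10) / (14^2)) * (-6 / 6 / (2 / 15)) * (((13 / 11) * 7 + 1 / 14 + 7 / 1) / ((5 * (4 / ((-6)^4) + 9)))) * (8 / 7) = 2296836 / 385204435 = 0.01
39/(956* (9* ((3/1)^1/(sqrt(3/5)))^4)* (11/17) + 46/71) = 47073/1511938682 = 0.00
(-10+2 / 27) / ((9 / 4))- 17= -5203 / 243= -21.41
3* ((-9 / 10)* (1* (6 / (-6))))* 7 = 189 / 10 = 18.90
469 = 469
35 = 35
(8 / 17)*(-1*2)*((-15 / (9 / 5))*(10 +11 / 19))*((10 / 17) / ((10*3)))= 26800 / 16473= 1.63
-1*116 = -116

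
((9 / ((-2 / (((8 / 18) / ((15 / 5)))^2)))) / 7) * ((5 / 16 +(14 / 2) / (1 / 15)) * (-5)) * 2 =8425 / 567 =14.86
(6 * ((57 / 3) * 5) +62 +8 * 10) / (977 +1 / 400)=284800 / 390801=0.73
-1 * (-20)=20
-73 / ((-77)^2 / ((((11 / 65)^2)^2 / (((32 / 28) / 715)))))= -97163 / 15379000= -0.01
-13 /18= -0.72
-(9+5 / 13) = -122 / 13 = -9.38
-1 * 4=-4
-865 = -865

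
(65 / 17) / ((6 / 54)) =585 / 17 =34.41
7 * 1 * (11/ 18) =77/ 18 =4.28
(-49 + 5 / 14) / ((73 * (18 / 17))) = -0.63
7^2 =49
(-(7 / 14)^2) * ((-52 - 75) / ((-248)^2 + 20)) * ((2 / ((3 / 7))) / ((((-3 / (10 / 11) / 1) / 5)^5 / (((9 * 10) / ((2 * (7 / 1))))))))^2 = 77514648437500000000 / 2617468485816943341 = 29.61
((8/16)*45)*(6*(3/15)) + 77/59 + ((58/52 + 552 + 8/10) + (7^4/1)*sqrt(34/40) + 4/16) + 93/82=367052287/628940 + 2401*sqrt(85)/10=2797.22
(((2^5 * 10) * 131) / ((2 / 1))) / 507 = 20960 / 507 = 41.34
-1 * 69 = -69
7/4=1.75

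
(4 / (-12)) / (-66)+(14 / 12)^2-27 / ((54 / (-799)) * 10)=40903 / 990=41.32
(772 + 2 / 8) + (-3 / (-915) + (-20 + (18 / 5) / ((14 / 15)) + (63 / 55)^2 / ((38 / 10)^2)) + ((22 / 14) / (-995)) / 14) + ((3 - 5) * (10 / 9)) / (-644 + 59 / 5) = 11179128017416785533 / 14783203817793180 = 756.20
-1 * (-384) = 384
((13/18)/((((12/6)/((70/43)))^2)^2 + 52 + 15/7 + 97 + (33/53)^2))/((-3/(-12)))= 54798323125/2917545171228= 0.02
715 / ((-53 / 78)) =-55770 / 53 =-1052.26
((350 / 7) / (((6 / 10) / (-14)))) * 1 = -3500 / 3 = -1166.67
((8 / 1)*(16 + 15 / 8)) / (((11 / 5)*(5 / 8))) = 104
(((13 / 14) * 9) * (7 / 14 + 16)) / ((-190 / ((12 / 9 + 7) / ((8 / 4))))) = -6435 / 2128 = -3.02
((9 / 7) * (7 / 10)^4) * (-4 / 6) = -1029 / 5000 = -0.21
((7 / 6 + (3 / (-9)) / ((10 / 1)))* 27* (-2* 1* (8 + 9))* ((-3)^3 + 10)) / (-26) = -44217 / 65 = -680.26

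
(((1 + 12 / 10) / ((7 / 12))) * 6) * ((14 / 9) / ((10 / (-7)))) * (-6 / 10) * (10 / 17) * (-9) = -33264 / 425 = -78.27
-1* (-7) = 7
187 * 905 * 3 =507705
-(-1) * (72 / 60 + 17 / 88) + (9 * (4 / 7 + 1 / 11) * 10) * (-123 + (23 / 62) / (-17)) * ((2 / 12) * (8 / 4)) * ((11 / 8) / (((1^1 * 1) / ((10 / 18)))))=-89078177 / 47740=-1865.90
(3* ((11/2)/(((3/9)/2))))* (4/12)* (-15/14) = -495/14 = -35.36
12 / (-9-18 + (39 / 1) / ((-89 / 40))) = -356 / 1321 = -0.27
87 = 87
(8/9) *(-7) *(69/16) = -161/6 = -26.83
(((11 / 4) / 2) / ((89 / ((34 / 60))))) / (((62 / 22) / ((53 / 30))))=109021 / 19864800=0.01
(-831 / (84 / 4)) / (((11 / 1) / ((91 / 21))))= -3601 / 231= -15.59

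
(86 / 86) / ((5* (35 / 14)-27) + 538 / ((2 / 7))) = 2 / 3737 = 0.00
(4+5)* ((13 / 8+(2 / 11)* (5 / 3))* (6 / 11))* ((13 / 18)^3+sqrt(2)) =1118273 / 313632+4581* sqrt(2) / 484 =16.95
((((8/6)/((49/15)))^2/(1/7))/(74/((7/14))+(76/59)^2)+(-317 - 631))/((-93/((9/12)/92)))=5293667053/63703217438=0.08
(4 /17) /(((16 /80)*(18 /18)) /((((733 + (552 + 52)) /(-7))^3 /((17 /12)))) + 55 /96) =4459437440 /10858264871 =0.41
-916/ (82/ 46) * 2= -42136/ 41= -1027.71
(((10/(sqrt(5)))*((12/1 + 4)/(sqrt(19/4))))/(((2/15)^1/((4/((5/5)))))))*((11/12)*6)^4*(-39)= -68519880*sqrt(95)/19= -35149956.78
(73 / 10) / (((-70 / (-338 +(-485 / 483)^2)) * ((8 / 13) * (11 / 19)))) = 98.64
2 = 2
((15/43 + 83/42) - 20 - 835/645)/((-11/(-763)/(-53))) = 197914243/2838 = 69737.22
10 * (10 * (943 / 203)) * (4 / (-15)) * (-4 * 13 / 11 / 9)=3922880 / 60291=65.07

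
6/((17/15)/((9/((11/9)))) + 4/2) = 7290/2617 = 2.79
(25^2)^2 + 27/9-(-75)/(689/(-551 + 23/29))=7803941368/19981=390568.11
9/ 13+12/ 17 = 309/ 221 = 1.40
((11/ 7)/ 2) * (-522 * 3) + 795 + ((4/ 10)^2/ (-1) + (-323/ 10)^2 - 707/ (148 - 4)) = 15190351/ 25200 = 602.79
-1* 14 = -14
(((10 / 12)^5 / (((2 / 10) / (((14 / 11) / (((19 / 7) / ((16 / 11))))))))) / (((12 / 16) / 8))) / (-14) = -1750000 / 1675971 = -1.04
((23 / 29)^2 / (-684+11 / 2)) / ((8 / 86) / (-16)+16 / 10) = -39560 / 68027649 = -0.00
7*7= 49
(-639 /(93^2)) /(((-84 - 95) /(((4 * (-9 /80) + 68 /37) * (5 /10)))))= 72917 /254588120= 0.00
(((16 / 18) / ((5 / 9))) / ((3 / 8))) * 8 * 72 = 12288 / 5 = 2457.60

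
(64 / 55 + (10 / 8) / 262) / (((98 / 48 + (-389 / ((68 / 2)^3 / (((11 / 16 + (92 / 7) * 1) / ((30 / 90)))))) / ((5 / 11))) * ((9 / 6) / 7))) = 518813271648 / 108304379821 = 4.79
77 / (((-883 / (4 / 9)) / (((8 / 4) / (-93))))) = 616 / 739071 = 0.00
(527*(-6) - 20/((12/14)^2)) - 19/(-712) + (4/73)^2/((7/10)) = -762336698315/239037624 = -3189.19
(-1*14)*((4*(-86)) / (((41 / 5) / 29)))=698320 / 41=17032.20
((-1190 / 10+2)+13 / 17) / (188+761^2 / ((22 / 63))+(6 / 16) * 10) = -86944 / 1240620611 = -0.00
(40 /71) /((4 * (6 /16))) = 80 /213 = 0.38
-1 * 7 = -7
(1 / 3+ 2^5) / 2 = 97 / 6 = 16.17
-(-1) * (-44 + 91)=47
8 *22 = 176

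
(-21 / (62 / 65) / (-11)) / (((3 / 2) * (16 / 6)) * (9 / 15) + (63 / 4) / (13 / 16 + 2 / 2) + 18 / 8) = 131950 / 879439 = 0.15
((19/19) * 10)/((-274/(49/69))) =-245/9453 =-0.03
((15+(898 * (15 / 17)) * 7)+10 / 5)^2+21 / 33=98397061674 / 3179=30952205.62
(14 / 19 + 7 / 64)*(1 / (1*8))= 1029 / 9728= 0.11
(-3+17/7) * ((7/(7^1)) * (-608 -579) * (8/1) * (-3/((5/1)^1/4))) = -455808/35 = -13023.09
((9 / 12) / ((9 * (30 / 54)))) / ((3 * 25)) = 1 / 500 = 0.00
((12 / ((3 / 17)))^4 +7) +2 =21381385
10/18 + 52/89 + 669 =536782/801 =670.14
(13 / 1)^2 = 169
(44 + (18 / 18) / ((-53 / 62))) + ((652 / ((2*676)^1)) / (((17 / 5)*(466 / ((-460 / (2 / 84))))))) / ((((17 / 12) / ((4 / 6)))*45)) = 77386209610 / 1809412527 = 42.77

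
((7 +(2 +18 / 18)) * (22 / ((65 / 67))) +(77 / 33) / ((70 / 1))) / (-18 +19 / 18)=-265359 / 19825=-13.39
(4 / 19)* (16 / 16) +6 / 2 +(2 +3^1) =156 / 19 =8.21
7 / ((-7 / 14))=-14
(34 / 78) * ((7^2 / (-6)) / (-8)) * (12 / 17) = 49 / 156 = 0.31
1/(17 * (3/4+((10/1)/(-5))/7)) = 28/221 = 0.13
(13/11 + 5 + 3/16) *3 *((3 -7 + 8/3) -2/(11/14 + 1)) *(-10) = 25783/55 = 468.78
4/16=1/4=0.25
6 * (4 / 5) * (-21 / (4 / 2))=-252 / 5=-50.40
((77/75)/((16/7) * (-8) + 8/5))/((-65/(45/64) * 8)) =1617/19435520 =0.00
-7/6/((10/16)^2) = -224/75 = -2.99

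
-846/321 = -282/107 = -2.64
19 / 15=1.27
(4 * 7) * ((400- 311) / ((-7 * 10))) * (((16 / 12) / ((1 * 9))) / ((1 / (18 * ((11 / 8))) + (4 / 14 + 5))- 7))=6853 / 2175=3.15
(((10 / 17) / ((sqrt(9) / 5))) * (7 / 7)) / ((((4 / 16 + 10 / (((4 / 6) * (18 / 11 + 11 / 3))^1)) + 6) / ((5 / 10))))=3500 / 64821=0.05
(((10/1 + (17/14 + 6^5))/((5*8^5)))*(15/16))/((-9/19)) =-2071399/22020096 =-0.09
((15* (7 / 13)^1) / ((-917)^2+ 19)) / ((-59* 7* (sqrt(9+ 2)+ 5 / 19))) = 1425 / 2545077016456 - 5415* sqrt(11) / 2545077016456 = -0.00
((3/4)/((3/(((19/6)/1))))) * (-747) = -4731/8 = -591.38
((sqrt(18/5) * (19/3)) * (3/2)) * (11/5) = 627 * sqrt(10)/50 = 39.65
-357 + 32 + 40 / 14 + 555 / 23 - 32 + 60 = -43472 / 161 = -270.01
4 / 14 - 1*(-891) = 6239 / 7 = 891.29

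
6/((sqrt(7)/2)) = 12* sqrt(7)/7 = 4.54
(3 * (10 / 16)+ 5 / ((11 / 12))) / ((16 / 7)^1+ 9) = 4515 / 6952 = 0.65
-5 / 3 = -1.67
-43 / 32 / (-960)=43 / 30720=0.00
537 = 537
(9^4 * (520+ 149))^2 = 19266033497481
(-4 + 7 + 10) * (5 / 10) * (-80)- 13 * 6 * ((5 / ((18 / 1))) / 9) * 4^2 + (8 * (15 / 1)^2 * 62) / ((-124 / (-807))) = 19595020 / 27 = 725741.48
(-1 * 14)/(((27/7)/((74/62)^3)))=-4963994/804357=-6.17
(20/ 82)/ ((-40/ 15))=-15/ 164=-0.09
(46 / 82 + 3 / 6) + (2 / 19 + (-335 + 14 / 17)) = -8820109 / 26486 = -333.01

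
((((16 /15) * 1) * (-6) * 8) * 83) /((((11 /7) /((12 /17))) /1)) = -1784832 /935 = -1908.91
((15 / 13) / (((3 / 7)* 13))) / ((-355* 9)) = -7 / 107991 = -0.00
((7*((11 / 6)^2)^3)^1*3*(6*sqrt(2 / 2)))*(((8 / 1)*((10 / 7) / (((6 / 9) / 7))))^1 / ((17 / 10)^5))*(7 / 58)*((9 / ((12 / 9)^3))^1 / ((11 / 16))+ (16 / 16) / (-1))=24537629703125 / 1111748031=22071.21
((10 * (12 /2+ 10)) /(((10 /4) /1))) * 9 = 576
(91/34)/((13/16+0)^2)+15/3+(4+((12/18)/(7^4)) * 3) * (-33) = -122.97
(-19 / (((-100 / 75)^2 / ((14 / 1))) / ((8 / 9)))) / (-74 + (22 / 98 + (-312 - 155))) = 6517 / 26498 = 0.25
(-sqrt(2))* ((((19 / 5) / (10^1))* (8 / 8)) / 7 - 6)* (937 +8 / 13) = 25365309* sqrt(2) / 4550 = 7883.95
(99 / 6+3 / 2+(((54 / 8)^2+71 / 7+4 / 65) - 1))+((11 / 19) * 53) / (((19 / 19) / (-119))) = -494999443 / 138320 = -3578.65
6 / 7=0.86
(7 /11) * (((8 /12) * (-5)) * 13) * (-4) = 3640 /33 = 110.30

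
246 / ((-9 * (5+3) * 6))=-0.57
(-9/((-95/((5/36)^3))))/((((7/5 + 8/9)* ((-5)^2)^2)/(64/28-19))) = -13/4383680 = -0.00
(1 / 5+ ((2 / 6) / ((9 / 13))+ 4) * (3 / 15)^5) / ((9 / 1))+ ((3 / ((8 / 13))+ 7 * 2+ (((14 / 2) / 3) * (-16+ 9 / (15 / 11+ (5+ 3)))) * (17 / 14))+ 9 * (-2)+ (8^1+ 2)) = -19843398421 / 625725000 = -31.71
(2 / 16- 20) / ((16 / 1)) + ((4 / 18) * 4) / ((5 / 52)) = 46093 / 5760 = 8.00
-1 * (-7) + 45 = 52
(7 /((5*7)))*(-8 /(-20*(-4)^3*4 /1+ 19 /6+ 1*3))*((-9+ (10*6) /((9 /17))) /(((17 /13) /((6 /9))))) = -130208 /7843035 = -0.02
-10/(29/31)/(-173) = 310/5017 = 0.06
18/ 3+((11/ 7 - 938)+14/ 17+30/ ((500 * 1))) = -5530793/ 5950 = -929.55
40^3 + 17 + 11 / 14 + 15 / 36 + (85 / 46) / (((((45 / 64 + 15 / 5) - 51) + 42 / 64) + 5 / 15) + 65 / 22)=11324546913847 / 176895852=64018.16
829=829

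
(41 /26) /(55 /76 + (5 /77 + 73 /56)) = 239932 /318331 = 0.75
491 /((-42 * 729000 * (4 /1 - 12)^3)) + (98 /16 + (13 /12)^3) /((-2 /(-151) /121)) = 1059254208936491 /15676416000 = 67569.92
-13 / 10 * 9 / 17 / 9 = -13 / 170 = -0.08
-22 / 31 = -0.71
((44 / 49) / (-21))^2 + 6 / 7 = 909514 / 1058841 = 0.86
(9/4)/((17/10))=45/34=1.32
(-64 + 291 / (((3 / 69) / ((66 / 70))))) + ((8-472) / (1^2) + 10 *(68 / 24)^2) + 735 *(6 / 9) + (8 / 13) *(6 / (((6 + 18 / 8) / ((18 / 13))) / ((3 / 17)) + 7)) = 30541811243 / 4807530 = 6352.91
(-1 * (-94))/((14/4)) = 188/7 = 26.86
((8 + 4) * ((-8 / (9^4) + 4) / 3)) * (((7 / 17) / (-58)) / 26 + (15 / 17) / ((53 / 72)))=42719265484 / 2228620797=19.17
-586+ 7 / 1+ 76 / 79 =-45665 / 79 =-578.04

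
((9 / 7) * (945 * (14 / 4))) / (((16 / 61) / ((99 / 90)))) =1141371 / 64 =17833.92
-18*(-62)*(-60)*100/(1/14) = -93744000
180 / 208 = 45 / 52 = 0.87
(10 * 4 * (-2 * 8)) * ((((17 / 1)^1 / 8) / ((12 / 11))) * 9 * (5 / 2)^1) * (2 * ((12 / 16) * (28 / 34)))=-34650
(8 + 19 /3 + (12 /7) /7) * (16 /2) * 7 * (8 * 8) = 1097216 /21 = 52248.38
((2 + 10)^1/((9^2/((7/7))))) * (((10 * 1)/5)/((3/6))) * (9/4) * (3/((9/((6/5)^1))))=8/15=0.53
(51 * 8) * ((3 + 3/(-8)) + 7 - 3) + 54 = 2757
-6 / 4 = -3 / 2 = -1.50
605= 605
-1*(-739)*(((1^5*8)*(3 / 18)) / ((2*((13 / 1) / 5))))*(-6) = -1136.92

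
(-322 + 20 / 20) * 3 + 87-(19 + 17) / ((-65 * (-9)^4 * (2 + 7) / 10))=-74716660 / 85293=-876.00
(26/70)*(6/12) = 13/70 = 0.19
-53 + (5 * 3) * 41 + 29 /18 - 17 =9839 /18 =546.61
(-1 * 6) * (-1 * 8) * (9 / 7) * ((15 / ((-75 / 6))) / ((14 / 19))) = -100.51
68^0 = 1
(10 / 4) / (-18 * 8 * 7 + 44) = -5 / 1928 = -0.00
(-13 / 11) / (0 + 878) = -13 / 9658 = -0.00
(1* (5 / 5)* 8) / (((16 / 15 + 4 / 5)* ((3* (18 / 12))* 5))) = 4 / 21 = 0.19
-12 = -12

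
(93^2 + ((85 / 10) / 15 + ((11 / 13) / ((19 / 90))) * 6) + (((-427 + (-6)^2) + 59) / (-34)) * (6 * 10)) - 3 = 1166041003 / 125970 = 9256.50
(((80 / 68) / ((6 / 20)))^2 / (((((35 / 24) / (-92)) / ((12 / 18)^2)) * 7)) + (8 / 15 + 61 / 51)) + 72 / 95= -2147093653 / 36322965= -59.11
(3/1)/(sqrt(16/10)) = 3* sqrt(10)/4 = 2.37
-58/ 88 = -29/ 44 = -0.66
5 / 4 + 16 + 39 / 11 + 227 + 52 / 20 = 55087 / 220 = 250.40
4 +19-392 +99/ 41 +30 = -13800/ 41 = -336.59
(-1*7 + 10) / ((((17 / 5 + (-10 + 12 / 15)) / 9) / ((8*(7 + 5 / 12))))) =-8010 / 29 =-276.21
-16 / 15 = -1.07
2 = 2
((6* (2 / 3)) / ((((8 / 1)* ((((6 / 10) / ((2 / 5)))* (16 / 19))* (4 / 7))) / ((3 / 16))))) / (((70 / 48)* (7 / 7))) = 57 / 640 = 0.09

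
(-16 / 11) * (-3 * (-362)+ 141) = -19632 / 11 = -1784.73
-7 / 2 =-3.50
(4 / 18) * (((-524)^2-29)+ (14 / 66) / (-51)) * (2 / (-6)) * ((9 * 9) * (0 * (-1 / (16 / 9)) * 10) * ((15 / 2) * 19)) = 0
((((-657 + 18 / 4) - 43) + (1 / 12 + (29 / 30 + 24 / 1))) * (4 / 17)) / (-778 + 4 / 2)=13409 / 65960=0.20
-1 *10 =-10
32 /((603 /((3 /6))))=16 /603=0.03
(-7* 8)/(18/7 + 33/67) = -26264/1437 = -18.28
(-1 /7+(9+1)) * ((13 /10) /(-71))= -897 /4970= -0.18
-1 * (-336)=336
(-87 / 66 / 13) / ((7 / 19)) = -551 / 2002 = -0.28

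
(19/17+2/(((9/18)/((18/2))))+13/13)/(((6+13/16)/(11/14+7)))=5184/119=43.56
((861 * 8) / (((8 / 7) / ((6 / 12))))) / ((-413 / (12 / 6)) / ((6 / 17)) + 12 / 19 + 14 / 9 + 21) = -2061234 / 384337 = -5.36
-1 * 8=-8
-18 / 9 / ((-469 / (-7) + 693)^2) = -0.00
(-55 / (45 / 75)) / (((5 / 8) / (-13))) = 1906.67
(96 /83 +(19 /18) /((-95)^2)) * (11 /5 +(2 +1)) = 10671479 /1774125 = 6.02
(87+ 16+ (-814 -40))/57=-751/57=-13.18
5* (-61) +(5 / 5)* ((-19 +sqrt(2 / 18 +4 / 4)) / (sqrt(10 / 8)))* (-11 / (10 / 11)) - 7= -312 +121* sqrt(5)* (57 - sqrt(10)) / 75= -117.78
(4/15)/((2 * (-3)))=-2/45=-0.04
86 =86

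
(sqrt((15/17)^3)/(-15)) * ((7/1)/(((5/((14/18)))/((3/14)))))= -0.01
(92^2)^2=71639296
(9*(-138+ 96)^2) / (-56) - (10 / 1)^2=-767 / 2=-383.50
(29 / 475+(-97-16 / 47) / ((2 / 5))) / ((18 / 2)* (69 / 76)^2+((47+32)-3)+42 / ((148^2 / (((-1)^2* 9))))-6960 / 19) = 2260438927112 / 2628275340475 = 0.86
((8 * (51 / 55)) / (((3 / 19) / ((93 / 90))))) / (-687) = -40052 / 566775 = -0.07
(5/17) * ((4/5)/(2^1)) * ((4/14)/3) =4/357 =0.01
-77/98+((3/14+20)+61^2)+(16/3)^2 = 237439/63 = 3768.87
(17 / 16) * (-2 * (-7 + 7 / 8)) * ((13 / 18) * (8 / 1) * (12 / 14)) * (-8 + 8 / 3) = -343.78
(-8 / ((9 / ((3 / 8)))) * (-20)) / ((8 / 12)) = 10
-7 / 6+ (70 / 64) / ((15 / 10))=-7 / 16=-0.44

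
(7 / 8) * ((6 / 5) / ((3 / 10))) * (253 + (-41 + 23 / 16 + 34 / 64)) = 47929 / 64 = 748.89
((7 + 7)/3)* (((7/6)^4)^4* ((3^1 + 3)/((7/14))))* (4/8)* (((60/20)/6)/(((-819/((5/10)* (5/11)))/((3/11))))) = -166164652848005/13312817653284864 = -0.01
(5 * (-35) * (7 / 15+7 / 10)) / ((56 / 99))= -360.94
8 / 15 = 0.53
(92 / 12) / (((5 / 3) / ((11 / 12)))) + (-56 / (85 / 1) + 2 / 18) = 11227 / 3060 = 3.67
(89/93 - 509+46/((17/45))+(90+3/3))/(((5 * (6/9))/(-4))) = 186734/527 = 354.33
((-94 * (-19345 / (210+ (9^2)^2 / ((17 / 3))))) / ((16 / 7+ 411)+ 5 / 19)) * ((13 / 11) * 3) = 26724556495 / 2344762761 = 11.40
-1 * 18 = -18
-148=-148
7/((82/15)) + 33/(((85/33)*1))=98223/6970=14.09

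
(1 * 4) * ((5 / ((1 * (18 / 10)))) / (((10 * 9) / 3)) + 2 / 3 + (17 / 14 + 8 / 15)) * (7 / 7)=9476 / 945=10.03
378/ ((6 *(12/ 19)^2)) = 2527/ 16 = 157.94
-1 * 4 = -4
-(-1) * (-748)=-748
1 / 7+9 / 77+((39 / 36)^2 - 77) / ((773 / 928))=-48625114 / 535689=-90.77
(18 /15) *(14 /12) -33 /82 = 409 /410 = 1.00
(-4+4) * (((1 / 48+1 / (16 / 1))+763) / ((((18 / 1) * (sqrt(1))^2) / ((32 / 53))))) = 0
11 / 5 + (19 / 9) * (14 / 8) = 1061 / 180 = 5.89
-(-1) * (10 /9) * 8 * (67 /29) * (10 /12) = 13400 /783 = 17.11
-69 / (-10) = 69 / 10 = 6.90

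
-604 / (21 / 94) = -56776 / 21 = -2703.62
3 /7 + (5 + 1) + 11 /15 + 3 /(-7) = 101 /15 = 6.73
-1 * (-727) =727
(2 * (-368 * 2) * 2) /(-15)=2944 /15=196.27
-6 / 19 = -0.32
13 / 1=13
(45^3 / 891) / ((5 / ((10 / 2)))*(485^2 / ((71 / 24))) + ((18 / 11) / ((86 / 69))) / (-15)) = 5724375 / 4450452101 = 0.00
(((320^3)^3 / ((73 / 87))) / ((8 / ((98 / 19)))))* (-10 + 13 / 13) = -337479700983054336000000000 / 1387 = -243316294868820718096611.40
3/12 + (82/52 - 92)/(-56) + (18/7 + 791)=1158155/1456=795.44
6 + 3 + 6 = 15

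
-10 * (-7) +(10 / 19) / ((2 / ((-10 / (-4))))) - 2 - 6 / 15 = 12969 / 190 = 68.26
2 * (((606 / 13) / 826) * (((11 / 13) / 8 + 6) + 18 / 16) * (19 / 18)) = 180386 / 209391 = 0.86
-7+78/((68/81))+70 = 5301/34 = 155.91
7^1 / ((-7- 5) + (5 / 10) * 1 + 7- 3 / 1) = -14 / 15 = -0.93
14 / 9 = 1.56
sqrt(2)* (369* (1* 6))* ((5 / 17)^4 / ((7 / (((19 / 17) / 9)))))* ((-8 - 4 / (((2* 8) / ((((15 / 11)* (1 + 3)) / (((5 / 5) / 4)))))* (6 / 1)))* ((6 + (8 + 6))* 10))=-8179500000* sqrt(2) / 15618427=-740.64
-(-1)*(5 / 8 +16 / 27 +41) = 9119 / 216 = 42.22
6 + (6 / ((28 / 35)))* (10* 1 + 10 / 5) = 96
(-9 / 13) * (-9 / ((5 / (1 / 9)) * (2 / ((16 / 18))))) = 4 / 65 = 0.06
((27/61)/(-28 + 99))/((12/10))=45/8662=0.01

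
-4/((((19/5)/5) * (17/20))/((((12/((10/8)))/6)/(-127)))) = 3200/41021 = 0.08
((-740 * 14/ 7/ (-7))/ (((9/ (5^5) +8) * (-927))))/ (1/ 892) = -4125500000/ 162283401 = -25.42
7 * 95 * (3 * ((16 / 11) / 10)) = 3192 / 11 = 290.18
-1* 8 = -8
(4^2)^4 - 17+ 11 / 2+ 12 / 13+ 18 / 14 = 11925861 / 182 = 65526.71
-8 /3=-2.67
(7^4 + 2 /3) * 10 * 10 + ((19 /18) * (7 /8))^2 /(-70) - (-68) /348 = 1444228941757 /6013440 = 240166.85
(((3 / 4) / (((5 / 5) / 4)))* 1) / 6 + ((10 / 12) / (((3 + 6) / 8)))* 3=49 / 18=2.72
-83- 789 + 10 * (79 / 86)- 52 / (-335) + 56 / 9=-111032711 / 129645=-856.44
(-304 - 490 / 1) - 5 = -799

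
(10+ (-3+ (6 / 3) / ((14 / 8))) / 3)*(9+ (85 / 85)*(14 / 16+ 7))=8865 / 56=158.30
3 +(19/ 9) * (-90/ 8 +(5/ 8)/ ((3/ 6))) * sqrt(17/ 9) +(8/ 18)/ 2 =-25.79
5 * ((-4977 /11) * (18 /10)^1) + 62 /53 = -2373347 /583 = -4070.92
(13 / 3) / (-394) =-13 / 1182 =-0.01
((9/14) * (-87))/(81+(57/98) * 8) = -1827/2798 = -0.65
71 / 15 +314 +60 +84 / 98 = 39857 / 105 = 379.59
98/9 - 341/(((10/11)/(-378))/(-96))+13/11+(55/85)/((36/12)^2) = -38180584724/2805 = -13611616.66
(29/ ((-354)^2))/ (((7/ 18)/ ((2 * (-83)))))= -2407/ 24367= -0.10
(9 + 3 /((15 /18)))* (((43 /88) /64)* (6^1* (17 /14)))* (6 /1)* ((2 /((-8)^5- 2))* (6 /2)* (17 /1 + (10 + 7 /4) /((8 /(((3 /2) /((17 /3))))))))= -197684631 /14764851200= -0.01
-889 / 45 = -19.76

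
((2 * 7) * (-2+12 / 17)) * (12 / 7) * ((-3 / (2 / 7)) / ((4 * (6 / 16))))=3696 / 17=217.41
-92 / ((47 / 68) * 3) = -6256 / 141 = -44.37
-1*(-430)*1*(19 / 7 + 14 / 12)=35045 / 21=1668.81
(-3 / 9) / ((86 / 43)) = -0.17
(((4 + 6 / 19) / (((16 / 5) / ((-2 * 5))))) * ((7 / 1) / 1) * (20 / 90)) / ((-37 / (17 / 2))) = 121975 / 25308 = 4.82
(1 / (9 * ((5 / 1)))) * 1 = 1 / 45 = 0.02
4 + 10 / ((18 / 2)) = 46 / 9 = 5.11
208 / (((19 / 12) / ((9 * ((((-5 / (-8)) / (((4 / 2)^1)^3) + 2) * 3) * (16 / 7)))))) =16848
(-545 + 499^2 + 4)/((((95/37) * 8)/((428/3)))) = 32788438/19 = 1725707.26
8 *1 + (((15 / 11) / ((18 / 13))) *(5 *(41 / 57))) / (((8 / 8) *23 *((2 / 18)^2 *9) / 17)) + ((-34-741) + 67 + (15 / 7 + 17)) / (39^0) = -44234649 / 67298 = -657.30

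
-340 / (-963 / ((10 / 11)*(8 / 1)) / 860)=23392000 / 10593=2208.25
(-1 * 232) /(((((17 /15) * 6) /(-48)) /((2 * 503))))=28007040 /17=1647472.94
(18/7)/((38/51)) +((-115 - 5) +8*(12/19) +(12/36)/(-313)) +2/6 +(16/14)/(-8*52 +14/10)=-1370477995/12328131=-111.17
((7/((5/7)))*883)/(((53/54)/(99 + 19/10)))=1178722881/1325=889602.17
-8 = -8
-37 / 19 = -1.95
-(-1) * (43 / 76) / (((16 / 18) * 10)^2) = 3483 / 486400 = 0.01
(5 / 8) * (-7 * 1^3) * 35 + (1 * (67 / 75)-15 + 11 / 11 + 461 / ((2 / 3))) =315161 / 600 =525.27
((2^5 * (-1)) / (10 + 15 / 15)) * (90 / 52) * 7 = -5040 / 143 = -35.24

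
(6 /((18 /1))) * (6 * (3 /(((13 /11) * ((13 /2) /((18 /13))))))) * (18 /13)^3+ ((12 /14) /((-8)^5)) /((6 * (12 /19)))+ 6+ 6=197571200983109 /13285849694208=14.87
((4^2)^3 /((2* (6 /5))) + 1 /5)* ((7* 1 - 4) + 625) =16078684 /15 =1071912.27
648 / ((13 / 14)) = 9072 / 13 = 697.85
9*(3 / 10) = 27 / 10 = 2.70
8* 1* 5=40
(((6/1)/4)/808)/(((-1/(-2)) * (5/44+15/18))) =99/25250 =0.00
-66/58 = -33/29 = -1.14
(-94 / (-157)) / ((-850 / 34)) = -94 / 3925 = -0.02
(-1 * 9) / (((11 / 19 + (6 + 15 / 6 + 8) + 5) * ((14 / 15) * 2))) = -2565 / 11746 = -0.22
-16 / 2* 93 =-744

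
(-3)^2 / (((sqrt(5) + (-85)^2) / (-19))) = -247095 / 10440124 + 171*sqrt(5) / 52200620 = -0.02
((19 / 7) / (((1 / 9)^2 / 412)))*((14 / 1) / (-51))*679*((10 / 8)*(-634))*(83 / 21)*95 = 5023970764994.12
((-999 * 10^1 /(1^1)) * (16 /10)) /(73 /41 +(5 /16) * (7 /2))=-2330112 /419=-5561.13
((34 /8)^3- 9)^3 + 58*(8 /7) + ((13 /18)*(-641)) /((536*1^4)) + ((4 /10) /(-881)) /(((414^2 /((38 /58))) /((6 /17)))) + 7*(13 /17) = 1187003879970712772629511 /3813511258558955520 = 311262.72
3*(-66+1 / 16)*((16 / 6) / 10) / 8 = -211 / 32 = -6.59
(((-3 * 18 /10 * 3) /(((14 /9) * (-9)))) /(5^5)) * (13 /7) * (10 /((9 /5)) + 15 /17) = 23049 /5206250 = 0.00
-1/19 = -0.05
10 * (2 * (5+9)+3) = 310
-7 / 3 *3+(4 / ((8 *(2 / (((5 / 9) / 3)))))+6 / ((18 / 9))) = -427 / 108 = -3.95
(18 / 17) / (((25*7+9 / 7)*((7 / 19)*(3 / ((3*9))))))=1539 / 10489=0.15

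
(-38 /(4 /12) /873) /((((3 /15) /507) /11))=-3641.34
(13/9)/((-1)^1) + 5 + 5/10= 4.06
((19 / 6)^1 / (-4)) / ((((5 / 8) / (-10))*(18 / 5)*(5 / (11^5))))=3059969 / 27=113332.19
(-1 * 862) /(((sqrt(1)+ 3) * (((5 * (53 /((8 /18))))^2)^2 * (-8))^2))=-220672 /1046904501048528202062890625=-0.00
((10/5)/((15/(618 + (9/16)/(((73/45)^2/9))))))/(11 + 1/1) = 6.89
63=63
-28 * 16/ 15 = -448/ 15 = -29.87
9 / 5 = 1.80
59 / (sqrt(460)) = 59 * sqrt(115) / 230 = 2.75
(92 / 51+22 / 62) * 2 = 6826 / 1581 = 4.32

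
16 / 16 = 1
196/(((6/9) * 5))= 294/5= 58.80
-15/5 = -3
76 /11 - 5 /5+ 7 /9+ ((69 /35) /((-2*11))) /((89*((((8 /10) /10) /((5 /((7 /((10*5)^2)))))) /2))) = -16519268 /431739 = -38.26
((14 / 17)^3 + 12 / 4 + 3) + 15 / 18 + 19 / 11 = 2956949 / 324258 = 9.12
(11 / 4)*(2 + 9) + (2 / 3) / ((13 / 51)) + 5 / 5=1761 / 52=33.87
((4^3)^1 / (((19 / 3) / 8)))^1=1536 / 19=80.84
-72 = -72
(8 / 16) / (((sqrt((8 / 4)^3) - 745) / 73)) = -0.05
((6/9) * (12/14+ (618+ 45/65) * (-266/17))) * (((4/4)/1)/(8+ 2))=-998316/1547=-645.32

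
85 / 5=17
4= 4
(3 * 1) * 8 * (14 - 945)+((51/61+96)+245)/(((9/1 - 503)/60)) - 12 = -25958724/1159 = -22397.52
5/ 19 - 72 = -1363/ 19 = -71.74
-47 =-47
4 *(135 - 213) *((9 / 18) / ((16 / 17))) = -663 / 4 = -165.75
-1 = -1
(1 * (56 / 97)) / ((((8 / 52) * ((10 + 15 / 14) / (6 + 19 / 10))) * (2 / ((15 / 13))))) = 23226 / 15035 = 1.54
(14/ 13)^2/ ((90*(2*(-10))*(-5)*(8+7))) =49/ 5703750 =0.00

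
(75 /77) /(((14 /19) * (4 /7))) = 2.31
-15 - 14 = -29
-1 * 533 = -533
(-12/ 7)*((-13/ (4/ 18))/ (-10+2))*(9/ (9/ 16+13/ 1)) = -12636/ 1519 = -8.32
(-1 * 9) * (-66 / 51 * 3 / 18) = 33 / 17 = 1.94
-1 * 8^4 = -4096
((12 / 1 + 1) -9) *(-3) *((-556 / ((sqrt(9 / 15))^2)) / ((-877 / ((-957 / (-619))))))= -10641840 / 542863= -19.60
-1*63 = -63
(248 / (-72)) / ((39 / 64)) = -1984 / 351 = -5.65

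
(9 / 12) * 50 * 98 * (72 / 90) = 2940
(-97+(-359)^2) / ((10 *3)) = 21464 / 5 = 4292.80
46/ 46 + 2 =3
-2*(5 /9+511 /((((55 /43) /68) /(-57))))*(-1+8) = 10731081998 /495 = 21678953.53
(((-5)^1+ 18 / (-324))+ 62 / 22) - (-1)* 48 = 9061 / 198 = 45.76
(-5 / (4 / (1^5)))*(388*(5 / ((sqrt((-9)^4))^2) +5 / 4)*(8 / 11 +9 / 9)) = -1047.80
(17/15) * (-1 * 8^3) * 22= -191488/15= -12765.87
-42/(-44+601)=-42/557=-0.08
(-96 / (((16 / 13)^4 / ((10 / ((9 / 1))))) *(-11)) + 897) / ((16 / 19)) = 578630351 / 540672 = 1070.21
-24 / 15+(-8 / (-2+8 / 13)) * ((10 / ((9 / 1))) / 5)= -128 / 405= -0.32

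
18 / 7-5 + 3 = 4 / 7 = 0.57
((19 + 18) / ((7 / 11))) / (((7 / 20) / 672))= 111634.29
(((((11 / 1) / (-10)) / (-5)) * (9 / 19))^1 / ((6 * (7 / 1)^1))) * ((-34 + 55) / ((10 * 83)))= 0.00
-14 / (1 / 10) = -140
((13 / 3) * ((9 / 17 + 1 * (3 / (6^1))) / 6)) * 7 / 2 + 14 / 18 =3.38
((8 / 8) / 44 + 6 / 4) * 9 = 603 / 44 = 13.70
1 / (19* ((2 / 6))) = 3 / 19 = 0.16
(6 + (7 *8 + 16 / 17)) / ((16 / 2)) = 535 / 68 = 7.87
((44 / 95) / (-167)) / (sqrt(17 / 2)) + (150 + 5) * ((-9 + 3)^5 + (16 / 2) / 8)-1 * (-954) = -1204171.00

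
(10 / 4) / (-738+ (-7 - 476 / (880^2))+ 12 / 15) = -484000 / 144077239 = -0.00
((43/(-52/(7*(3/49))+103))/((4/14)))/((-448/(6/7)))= 387/24640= 0.02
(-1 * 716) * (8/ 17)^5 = -23461888/ 1419857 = -16.52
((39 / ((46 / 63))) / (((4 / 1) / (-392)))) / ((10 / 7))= -842751 / 230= -3664.13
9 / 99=1 / 11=0.09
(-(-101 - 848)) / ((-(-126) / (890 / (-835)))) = -84461 / 10521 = -8.03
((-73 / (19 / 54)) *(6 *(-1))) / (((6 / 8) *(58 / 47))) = 741096 / 551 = 1345.00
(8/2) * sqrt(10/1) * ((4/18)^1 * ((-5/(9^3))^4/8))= 625 * sqrt(10)/2541865828329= 0.00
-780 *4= -3120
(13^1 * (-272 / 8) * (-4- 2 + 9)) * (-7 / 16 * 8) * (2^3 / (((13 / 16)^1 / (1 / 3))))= 15232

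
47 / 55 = 0.85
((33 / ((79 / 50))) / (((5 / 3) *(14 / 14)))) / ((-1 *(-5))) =198 / 79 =2.51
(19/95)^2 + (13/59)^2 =7706/87025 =0.09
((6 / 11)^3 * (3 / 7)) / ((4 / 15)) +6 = 6.26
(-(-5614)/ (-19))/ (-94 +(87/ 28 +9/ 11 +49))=1729112/ 240369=7.19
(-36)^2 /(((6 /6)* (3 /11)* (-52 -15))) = -4752 /67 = -70.93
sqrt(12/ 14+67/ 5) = sqrt(17465)/ 35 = 3.78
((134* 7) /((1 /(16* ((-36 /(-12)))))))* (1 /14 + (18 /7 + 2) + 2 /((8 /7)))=287832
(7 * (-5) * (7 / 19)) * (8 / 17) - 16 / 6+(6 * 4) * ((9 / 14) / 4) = -33085 / 6783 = -4.88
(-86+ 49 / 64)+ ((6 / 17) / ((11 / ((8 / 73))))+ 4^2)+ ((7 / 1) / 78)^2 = -91986235805 / 1328842944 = -69.22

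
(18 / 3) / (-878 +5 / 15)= -0.01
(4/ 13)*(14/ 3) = 56/ 39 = 1.44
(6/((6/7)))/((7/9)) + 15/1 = 24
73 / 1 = 73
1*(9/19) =9/19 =0.47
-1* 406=-406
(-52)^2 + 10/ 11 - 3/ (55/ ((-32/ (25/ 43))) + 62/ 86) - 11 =11394847/ 4213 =2704.69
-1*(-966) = 966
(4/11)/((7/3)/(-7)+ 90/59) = 708/2321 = 0.31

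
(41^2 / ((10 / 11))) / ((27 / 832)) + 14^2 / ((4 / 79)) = 8214841 / 135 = 60850.67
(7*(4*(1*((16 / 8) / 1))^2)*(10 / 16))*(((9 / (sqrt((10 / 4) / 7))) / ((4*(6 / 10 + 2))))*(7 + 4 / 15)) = 2289*sqrt(70) / 26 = 736.58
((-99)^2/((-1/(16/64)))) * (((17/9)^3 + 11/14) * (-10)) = 46464605/252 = 184383.35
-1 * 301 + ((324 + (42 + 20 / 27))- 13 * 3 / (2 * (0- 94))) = 65.95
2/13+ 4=54/13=4.15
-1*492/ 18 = -82/ 3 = -27.33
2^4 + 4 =20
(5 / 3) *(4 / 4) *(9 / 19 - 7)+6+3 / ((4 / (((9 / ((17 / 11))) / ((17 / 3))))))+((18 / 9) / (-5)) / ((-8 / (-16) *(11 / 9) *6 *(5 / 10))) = -15672659 / 3624060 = -4.32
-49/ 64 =-0.77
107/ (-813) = -0.13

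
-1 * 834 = -834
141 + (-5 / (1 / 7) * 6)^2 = 44241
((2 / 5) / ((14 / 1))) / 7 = 1 / 245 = 0.00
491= 491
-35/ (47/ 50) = -1750/ 47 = -37.23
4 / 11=0.36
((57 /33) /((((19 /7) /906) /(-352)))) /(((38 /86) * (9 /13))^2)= -21138714688 /9747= -2168740.61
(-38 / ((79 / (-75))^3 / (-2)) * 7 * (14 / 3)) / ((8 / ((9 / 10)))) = -235659375 / 986078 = -238.99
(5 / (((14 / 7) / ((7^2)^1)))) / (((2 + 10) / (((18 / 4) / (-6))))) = -245 / 32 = -7.66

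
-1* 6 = -6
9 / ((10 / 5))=9 / 2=4.50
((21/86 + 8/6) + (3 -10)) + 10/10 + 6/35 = -38387/9030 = -4.25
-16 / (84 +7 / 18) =-0.19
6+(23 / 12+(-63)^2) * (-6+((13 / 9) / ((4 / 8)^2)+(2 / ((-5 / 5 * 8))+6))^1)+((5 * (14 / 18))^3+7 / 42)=256786751 / 11664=22015.33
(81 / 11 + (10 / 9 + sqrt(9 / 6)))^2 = 839* sqrt(6) / 99 + 1437245 / 19602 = 94.08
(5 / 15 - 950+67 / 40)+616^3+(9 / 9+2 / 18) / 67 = 5637904026361 / 24120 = 233743948.02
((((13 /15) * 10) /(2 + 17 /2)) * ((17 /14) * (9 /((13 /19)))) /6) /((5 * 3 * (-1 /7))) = -323 /315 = -1.03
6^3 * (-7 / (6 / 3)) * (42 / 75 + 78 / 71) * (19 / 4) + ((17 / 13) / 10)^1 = -274863469 / 46150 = -5955.87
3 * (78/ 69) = 78/ 23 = 3.39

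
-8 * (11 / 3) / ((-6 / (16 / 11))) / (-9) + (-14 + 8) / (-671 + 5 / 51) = -1082519 / 1385748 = -0.78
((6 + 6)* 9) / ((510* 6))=3 / 85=0.04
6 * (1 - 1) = 0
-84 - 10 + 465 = 371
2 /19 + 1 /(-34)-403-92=-319721 /646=-494.92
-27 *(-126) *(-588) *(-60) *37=4440834720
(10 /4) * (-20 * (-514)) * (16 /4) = 102800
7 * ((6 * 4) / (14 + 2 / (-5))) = 210 / 17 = 12.35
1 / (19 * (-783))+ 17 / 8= 2.12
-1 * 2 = -2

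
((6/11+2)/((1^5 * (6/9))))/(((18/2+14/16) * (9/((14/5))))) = 1568/13035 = 0.12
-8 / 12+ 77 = 76.33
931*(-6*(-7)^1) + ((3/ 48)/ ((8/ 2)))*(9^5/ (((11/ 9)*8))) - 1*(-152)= 221609969/ 5632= 39348.36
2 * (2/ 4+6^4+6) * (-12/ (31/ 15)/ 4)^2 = 5275125/ 961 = 5489.20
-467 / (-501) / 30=467 / 15030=0.03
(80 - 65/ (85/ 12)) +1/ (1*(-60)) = 72223/ 1020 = 70.81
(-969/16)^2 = 938961/256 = 3667.82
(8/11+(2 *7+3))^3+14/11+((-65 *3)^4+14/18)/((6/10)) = 86602418228323/35937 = 2409839948.47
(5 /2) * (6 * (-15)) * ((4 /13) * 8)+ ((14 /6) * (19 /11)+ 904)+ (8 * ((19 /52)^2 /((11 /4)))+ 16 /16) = 1983028 /5577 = 355.57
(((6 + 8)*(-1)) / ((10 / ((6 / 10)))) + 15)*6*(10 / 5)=4248 / 25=169.92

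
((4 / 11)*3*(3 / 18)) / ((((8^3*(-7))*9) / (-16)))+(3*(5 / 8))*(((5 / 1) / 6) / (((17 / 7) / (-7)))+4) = 3.00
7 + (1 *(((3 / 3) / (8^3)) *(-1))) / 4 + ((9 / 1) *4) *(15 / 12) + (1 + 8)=124927 / 2048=61.00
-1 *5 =-5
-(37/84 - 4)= 299/84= 3.56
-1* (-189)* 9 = 1701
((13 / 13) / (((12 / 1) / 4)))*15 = 5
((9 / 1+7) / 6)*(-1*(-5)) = 40 / 3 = 13.33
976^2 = 952576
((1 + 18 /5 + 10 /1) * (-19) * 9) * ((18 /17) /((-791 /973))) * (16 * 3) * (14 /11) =20988217152 /105655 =198648.59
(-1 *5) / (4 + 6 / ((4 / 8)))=-5 / 16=-0.31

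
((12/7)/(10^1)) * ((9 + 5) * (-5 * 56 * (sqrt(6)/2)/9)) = -112 * sqrt(6)/3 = -91.45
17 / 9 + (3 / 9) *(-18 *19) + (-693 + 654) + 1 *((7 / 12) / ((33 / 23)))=-6631 / 44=-150.70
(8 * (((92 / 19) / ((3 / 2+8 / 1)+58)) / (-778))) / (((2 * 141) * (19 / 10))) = -736 / 534613203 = -0.00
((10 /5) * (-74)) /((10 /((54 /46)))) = -1998 /115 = -17.37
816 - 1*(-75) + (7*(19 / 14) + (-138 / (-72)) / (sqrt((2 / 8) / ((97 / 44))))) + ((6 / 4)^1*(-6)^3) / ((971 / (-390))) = 23*sqrt(1067) / 132 + 2001491 / 1942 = 1036.33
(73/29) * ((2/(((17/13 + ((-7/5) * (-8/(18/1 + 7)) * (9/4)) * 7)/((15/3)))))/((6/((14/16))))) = 4151875/9459336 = 0.44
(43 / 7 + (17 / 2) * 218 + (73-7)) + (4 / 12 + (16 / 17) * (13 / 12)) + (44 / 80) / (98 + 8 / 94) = 21137188123 / 10971800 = 1926.50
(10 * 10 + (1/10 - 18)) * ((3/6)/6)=821/120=6.84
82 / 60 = 41 / 30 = 1.37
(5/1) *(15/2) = 37.50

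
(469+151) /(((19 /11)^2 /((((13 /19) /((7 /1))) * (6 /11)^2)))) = 290160 /48013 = 6.04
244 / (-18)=-122 / 9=-13.56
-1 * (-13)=13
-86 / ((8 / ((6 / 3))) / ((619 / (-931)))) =14.29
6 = 6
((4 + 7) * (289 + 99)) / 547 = 4268 / 547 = 7.80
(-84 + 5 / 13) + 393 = 309.38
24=24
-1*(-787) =787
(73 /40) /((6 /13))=949 /240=3.95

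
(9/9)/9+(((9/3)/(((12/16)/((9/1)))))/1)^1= 325/9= 36.11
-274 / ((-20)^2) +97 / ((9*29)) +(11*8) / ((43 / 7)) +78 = 206530649 / 2244600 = 92.01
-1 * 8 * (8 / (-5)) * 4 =256 / 5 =51.20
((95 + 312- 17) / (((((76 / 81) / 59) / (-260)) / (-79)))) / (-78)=-122700825 / 19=-6457938.16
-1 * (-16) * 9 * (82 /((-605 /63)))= -743904 /605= -1229.59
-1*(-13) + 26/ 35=481/ 35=13.74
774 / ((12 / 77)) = 9933 / 2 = 4966.50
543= 543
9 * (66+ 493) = 5031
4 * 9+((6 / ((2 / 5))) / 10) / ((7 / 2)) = 255 / 7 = 36.43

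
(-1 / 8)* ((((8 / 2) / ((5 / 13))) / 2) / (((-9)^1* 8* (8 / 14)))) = 91 / 5760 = 0.02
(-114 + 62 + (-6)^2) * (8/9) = -128/9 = -14.22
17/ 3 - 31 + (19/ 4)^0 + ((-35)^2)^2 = 4501802/ 3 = 1500600.67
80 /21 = 3.81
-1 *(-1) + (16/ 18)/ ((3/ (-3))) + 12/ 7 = 115/ 63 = 1.83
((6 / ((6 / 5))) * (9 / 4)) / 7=45 / 28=1.61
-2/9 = -0.22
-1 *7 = -7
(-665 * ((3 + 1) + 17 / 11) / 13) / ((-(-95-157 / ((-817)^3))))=-3160236682835 / 1058346239522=-2.99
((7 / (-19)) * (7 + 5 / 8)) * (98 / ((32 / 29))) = -606767 / 2432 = -249.49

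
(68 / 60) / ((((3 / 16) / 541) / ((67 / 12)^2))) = 101939.09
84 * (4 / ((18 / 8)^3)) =7168 / 243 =29.50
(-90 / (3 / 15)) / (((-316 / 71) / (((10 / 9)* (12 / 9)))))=35500 / 237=149.79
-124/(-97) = 124/97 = 1.28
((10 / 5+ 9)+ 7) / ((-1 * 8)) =-9 / 4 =-2.25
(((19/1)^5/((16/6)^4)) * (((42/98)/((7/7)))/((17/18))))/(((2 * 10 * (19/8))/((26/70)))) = 3705156351/21324800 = 173.75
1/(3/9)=3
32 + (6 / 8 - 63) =-121 / 4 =-30.25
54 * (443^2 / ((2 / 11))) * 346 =20166939738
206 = 206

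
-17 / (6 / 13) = -221 / 6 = -36.83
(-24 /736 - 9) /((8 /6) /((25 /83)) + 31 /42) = -1.75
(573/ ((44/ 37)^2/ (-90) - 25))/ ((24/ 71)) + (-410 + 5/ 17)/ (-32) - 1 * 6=-51105342347/ 838354592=-60.96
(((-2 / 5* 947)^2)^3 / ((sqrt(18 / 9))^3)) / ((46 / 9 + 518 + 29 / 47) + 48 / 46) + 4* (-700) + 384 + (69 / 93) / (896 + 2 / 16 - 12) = -529739224 / 219263 + 112276291673249536672656* sqrt(2) / 79773484375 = 1990418940184.78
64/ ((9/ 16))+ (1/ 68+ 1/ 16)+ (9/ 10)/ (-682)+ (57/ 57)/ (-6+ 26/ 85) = 5219213647/ 45912240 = 113.68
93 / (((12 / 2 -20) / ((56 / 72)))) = -31 / 6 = -5.17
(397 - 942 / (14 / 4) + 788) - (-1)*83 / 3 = 19814 / 21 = 943.52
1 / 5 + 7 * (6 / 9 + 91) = 9628 / 15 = 641.87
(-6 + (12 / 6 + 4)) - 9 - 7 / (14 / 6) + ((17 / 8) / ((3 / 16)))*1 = -2 / 3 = -0.67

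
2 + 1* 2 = 4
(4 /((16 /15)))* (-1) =-15 /4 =-3.75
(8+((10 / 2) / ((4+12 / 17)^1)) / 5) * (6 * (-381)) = -750951 / 40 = -18773.78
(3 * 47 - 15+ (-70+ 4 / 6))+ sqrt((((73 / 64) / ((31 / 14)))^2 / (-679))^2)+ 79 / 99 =543042682309 / 9449966592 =57.47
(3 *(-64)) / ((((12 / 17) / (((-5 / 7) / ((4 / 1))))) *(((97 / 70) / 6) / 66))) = 1346400 / 97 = 13880.41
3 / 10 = 0.30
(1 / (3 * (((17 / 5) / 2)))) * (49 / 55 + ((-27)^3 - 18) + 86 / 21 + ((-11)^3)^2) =4046808118 / 11781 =343502.94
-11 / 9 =-1.22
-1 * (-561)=561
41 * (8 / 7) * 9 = 2952 / 7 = 421.71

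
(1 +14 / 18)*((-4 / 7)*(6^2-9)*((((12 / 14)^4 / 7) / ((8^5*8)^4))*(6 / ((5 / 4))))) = -729 / 339100155238727349698560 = -0.00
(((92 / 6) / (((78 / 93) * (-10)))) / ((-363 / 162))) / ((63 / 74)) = 52762 / 55055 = 0.96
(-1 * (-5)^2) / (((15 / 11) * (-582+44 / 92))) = 253 / 8025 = 0.03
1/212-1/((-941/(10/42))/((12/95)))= 126001/26532436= 0.00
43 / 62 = 0.69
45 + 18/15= 231/5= 46.20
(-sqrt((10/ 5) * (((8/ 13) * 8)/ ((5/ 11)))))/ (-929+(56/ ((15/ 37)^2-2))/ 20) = 2872 * sqrt(1430)/ 21713809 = 0.01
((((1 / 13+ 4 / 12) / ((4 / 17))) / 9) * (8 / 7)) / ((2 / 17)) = 4624 / 2457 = 1.88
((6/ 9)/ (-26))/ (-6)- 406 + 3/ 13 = -94949/ 234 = -405.76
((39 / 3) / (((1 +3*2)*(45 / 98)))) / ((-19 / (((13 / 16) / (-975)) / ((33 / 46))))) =2093 / 8464500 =0.00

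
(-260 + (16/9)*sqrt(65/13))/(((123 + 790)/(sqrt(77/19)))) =-260*sqrt(1463)/17347 + 16*sqrt(7315)/156123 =-0.56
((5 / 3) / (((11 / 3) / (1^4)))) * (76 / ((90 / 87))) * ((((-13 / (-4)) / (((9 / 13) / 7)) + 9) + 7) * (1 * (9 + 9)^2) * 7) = 40706778 / 11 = 3700616.18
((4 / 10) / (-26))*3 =-3 / 65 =-0.05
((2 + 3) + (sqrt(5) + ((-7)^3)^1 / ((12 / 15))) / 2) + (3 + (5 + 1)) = -1603 / 8 + sqrt(5) / 2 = -199.26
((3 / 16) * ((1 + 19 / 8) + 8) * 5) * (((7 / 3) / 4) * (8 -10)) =-3185 / 256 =-12.44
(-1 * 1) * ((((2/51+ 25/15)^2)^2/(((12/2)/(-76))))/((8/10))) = 67191695/501126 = 134.08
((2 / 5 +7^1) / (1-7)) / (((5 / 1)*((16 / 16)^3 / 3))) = -0.74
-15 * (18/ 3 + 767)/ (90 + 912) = -3865/ 334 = -11.57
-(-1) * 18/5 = 18/5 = 3.60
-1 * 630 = -630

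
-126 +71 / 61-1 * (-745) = 37830 / 61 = 620.16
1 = 1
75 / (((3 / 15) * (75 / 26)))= 130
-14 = -14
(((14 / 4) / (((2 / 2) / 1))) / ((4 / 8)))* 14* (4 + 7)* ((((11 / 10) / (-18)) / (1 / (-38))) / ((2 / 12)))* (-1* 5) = -225302 / 3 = -75100.67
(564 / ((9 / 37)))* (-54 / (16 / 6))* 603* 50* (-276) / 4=97678673550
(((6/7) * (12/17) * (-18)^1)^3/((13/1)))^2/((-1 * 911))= -4738381338321616896/437206741518207479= -10.84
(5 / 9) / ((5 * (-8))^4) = 1 / 4608000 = 0.00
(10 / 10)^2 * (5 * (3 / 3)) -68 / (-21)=173 / 21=8.24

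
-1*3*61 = -183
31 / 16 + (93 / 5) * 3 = 4619 / 80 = 57.74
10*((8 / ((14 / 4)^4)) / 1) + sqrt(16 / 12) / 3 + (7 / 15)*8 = 2*sqrt(3) / 9 + 153656 / 36015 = 4.65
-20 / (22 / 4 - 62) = 40 / 113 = 0.35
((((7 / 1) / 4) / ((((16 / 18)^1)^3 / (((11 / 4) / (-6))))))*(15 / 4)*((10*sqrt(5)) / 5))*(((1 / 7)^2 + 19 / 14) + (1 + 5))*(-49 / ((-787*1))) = -202920795*sqrt(5) / 51576832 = -8.80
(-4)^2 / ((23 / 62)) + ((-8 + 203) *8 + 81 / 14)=518071 / 322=1608.92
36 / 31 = 1.16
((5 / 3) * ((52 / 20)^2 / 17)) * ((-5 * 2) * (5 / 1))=-1690 / 51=-33.14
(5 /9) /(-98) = -5 /882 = -0.01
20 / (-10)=-2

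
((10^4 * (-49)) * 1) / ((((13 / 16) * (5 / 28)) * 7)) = -6272000 / 13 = -482461.54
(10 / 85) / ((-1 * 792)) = -1 / 6732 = -0.00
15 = 15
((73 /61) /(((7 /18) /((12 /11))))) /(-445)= -15768 /2090165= -0.01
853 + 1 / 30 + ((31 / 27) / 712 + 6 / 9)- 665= 18137999 / 96120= 188.70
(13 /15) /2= 0.43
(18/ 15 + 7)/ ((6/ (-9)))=-123/ 10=-12.30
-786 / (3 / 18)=-4716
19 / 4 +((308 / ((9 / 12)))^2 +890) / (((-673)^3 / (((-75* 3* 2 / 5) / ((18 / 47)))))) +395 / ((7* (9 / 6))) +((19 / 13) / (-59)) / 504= 1669305112991921 / 39278042737752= 42.50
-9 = -9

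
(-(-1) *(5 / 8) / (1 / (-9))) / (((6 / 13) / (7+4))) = -2145 / 16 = -134.06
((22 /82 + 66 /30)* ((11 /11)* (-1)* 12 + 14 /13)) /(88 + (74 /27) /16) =-15520032 /50754925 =-0.31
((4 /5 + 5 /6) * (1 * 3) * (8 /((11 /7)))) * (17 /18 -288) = -3544562 /495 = -7160.73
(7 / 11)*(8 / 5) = 56 / 55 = 1.02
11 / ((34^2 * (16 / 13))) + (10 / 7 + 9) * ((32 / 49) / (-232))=-3978411 / 183979712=-0.02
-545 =-545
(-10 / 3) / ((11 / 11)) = -10 / 3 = -3.33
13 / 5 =2.60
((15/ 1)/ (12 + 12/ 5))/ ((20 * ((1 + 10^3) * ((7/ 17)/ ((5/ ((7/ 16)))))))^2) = 14450/ 7217413203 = 0.00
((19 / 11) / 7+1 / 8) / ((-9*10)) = -229 / 55440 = -0.00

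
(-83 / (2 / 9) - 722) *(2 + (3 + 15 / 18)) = -76685 / 12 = -6390.42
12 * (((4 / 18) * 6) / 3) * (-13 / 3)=-208 / 9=-23.11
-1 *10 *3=-30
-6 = -6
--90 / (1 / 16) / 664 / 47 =180 / 3901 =0.05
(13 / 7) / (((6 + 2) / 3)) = 39 / 56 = 0.70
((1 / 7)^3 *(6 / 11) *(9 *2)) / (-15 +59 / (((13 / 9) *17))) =-1989 / 875336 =-0.00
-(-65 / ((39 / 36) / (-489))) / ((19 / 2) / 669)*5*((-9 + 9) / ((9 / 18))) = 0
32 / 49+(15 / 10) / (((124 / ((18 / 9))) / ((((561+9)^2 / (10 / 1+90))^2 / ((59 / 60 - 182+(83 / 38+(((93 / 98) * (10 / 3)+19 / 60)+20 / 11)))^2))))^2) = 17396863423848884728804219659331 / 357956815584574284890055665792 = 48.60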